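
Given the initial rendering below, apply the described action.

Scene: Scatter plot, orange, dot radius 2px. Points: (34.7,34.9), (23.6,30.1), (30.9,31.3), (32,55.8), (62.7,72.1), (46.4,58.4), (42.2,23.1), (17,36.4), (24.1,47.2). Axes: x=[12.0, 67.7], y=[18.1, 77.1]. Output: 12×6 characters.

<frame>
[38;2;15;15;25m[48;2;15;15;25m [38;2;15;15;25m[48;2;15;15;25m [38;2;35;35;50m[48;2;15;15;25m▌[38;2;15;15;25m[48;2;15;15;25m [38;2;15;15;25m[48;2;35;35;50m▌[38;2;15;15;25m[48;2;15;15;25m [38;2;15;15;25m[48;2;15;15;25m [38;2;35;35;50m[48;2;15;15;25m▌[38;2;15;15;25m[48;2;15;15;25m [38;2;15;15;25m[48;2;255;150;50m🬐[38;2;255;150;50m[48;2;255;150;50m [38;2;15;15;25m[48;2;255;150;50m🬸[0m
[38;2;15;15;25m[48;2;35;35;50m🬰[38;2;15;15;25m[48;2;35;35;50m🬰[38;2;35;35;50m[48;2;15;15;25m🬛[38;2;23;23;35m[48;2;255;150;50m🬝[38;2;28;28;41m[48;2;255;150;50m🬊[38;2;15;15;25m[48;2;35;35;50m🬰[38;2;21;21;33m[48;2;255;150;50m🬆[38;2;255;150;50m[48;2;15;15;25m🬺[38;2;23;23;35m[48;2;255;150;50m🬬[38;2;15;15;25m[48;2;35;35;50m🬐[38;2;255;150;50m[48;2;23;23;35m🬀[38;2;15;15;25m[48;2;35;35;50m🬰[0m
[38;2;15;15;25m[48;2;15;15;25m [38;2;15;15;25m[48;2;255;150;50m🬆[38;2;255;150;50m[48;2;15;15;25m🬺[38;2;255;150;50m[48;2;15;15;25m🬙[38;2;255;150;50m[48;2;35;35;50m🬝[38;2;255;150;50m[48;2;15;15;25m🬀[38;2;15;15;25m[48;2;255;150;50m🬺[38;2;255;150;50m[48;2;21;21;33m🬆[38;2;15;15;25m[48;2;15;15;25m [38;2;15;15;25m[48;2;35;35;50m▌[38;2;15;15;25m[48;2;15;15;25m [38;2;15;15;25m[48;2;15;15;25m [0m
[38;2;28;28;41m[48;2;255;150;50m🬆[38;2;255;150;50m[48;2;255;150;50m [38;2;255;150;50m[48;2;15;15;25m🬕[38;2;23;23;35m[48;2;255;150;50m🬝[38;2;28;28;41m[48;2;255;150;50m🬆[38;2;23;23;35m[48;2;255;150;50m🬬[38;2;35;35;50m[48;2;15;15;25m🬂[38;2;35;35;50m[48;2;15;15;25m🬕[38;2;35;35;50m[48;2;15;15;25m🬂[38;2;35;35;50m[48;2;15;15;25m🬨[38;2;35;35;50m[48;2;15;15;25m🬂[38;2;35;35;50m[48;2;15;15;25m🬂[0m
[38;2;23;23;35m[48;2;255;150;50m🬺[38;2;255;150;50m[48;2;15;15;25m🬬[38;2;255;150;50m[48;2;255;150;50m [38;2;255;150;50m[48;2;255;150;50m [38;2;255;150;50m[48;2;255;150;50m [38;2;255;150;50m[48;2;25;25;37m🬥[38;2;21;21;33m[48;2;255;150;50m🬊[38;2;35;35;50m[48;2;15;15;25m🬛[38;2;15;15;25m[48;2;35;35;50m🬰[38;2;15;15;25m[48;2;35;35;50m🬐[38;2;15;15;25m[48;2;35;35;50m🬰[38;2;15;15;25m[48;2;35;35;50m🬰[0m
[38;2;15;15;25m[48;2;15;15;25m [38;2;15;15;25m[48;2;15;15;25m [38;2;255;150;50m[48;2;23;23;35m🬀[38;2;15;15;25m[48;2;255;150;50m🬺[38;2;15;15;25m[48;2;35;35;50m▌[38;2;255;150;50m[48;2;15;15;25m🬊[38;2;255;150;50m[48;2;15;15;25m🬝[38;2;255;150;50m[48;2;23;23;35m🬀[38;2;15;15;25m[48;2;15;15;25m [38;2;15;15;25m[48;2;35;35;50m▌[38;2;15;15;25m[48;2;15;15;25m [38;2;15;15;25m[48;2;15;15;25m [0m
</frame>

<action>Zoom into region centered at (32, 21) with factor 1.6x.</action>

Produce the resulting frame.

<frame>
[38;2;255;150;50m[48;2;255;150;50m [38;2;255;150;50m[48;2;15;15;25m🬛[38;2;27;27;40m[48;2;255;150;50m🬝[38;2;15;15;25m[48;2;15;15;25m [38;2;23;23;35m[48;2;255;150;50m🬝[38;2;15;15;25m[48;2;255;150;50m🬊[38;2;15;15;25m[48;2;255;150;50m🬀[38;2;21;21;33m[48;2;255;150;50m🬊[38;2;15;15;25m[48;2;15;15;25m [38;2;15;15;25m[48;2;35;35;50m▌[38;2;15;15;25m[48;2;15;15;25m [38;2;15;15;25m[48;2;15;15;25m [0m
[38;2;23;23;35m[48;2;255;150;50m🬺[38;2;19;19;30m[48;2;255;150;50m🬴[38;2;255;150;50m[48;2;255;150;50m [38;2;255;150;50m[48;2;15;15;25m🬛[38;2;255;150;50m[48;2;28;28;41m🬊[38;2;255;150;50m[48;2;15;15;25m🬝[38;2;255;150;50m[48;2;21;21;33m🬊[38;2;255;150;50m[48;2;27;27;40m🬀[38;2;15;15;25m[48;2;35;35;50m🬰[38;2;31;31;45m[48;2;255;150;50m🬬[38;2;15;15;25m[48;2;35;35;50m🬰[38;2;15;15;25m[48;2;35;35;50m🬰[0m
[38;2;15;15;25m[48;2;15;15;25m [38;2;15;15;25m[48;2;15;15;25m [38;2;255;150;50m[48;2;27;27;40m🬁[38;2;15;15;25m[48;2;15;15;25m [38;2;15;15;25m[48;2;35;35;50m▌[38;2;15;15;25m[48;2;15;15;25m [38;2;15;15;25m[48;2;15;15;25m [38;2;35;35;50m[48;2;15;15;25m▌[38;2;15;15;25m[48;2;255;150;50m🬐[38;2;255;150;50m[48;2;255;150;50m [38;2;15;15;25m[48;2;255;150;50m🬸[38;2;15;15;25m[48;2;15;15;25m [0m
[38;2;35;35;50m[48;2;15;15;25m🬂[38;2;35;35;50m[48;2;15;15;25m🬂[38;2;35;35;50m[48;2;15;15;25m🬕[38;2;35;35;50m[48;2;15;15;25m🬂[38;2;35;35;50m[48;2;15;15;25m🬨[38;2;35;35;50m[48;2;15;15;25m🬂[38;2;35;35;50m[48;2;15;15;25m🬂[38;2;35;35;50m[48;2;15;15;25m🬕[38;2;35;35;50m[48;2;15;15;25m🬂[38;2;255;150;50m[48;2;27;27;40m🬀[38;2;35;35;50m[48;2;15;15;25m🬂[38;2;35;35;50m[48;2;15;15;25m🬂[0m
[38;2;15;15;25m[48;2;35;35;50m🬰[38;2;15;15;25m[48;2;35;35;50m🬰[38;2;35;35;50m[48;2;15;15;25m🬛[38;2;15;15;25m[48;2;35;35;50m🬰[38;2;15;15;25m[48;2;35;35;50m🬐[38;2;15;15;25m[48;2;35;35;50m🬰[38;2;15;15;25m[48;2;35;35;50m🬰[38;2;35;35;50m[48;2;15;15;25m🬛[38;2;15;15;25m[48;2;35;35;50m🬰[38;2;15;15;25m[48;2;35;35;50m🬐[38;2;15;15;25m[48;2;35;35;50m🬰[38;2;15;15;25m[48;2;35;35;50m🬰[0m
[38;2;15;15;25m[48;2;15;15;25m [38;2;15;15;25m[48;2;15;15;25m [38;2;35;35;50m[48;2;15;15;25m▌[38;2;15;15;25m[48;2;15;15;25m [38;2;15;15;25m[48;2;35;35;50m▌[38;2;15;15;25m[48;2;15;15;25m [38;2;15;15;25m[48;2;15;15;25m [38;2;35;35;50m[48;2;15;15;25m▌[38;2;15;15;25m[48;2;15;15;25m [38;2;15;15;25m[48;2;35;35;50m▌[38;2;15;15;25m[48;2;15;15;25m [38;2;15;15;25m[48;2;15;15;25m [0m
</frame>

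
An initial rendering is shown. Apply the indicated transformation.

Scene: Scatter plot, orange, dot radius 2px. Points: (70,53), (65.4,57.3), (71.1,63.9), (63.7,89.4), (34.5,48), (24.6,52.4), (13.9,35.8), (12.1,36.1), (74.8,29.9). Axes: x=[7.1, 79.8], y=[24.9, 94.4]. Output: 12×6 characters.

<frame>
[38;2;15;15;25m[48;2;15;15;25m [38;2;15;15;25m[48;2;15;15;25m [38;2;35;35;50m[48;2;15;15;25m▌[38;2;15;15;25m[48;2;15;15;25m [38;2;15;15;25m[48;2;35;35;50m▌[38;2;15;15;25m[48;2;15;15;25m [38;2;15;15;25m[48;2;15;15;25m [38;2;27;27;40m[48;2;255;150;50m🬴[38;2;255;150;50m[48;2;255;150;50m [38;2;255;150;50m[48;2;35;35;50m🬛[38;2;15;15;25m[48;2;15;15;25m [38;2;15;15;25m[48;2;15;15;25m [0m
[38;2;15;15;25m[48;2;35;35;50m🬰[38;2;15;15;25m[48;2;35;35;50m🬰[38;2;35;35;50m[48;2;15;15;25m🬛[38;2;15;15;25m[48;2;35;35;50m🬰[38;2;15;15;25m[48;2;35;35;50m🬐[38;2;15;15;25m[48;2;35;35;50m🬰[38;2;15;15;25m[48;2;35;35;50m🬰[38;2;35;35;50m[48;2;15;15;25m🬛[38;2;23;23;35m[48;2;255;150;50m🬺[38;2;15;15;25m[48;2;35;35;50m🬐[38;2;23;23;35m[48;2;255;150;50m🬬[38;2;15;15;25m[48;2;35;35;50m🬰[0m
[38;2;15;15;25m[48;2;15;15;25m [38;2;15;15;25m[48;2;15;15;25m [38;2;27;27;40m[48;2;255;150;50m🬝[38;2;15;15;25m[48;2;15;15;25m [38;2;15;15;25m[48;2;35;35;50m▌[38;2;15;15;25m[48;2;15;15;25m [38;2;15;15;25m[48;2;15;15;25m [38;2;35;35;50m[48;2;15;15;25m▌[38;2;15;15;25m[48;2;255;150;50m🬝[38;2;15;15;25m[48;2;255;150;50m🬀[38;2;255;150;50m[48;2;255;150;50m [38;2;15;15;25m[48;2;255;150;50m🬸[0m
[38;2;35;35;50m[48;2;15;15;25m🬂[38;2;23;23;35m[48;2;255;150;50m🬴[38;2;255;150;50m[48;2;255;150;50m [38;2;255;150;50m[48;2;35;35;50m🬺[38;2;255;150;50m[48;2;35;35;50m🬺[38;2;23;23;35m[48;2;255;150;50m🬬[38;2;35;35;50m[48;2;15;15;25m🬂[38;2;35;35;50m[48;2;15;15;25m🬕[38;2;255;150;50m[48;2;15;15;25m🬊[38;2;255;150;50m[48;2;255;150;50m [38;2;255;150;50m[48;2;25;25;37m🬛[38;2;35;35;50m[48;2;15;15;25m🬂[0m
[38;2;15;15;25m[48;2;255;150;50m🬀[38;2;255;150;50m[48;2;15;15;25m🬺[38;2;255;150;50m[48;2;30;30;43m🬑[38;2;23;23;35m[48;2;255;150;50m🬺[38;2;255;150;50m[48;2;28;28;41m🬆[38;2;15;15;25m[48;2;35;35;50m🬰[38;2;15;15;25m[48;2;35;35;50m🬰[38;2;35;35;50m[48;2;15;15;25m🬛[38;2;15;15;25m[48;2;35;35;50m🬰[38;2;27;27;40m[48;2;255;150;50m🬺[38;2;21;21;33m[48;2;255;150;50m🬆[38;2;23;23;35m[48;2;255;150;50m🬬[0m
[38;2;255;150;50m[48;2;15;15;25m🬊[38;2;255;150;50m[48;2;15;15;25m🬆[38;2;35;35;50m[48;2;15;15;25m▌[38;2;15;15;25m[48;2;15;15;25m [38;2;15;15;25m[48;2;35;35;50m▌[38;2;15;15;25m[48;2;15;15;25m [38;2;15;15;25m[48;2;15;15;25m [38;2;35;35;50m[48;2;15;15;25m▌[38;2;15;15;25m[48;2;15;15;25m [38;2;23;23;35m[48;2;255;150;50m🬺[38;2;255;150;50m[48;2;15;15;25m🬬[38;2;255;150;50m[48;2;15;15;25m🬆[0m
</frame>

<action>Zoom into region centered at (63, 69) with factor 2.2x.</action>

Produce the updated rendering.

<frame>
[38;2;15;15;25m[48;2;15;15;25m [38;2;15;15;25m[48;2;15;15;25m [38;2;35;35;50m[48;2;15;15;25m▌[38;2;15;15;25m[48;2;15;15;25m [38;2;15;15;25m[48;2;35;35;50m▌[38;2;15;15;25m[48;2;15;15;25m [38;2;15;15;25m[48;2;15;15;25m [38;2;35;35;50m[48;2;15;15;25m▌[38;2;15;15;25m[48;2;15;15;25m [38;2;15;15;25m[48;2;35;35;50m▌[38;2;15;15;25m[48;2;15;15;25m [38;2;15;15;25m[48;2;15;15;25m [0m
[38;2;15;15;25m[48;2;35;35;50m🬰[38;2;15;15;25m[48;2;35;35;50m🬰[38;2;35;35;50m[48;2;15;15;25m🬛[38;2;15;15;25m[48;2;35;35;50m🬰[38;2;15;15;25m[48;2;35;35;50m🬐[38;2;15;15;25m[48;2;35;35;50m🬰[38;2;15;15;25m[48;2;35;35;50m🬰[38;2;35;35;50m[48;2;15;15;25m🬛[38;2;15;15;25m[48;2;35;35;50m🬰[38;2;15;15;25m[48;2;35;35;50m🬐[38;2;15;15;25m[48;2;35;35;50m🬰[38;2;15;15;25m[48;2;35;35;50m🬰[0m
[38;2;15;15;25m[48;2;15;15;25m [38;2;15;15;25m[48;2;15;15;25m [38;2;35;35;50m[48;2;15;15;25m▌[38;2;15;15;25m[48;2;15;15;25m [38;2;15;15;25m[48;2;35;35;50m▌[38;2;15;15;25m[48;2;15;15;25m [38;2;15;15;25m[48;2;15;15;25m [38;2;35;35;50m[48;2;15;15;25m▌[38;2;15;15;25m[48;2;15;15;25m [38;2;15;15;25m[48;2;35;35;50m▌[38;2;15;15;25m[48;2;15;15;25m [38;2;15;15;25m[48;2;15;15;25m [0m
[38;2;35;35;50m[48;2;15;15;25m🬂[38;2;35;35;50m[48;2;15;15;25m🬂[38;2;35;35;50m[48;2;15;15;25m🬕[38;2;35;35;50m[48;2;15;15;25m🬂[38;2;35;35;50m[48;2;15;15;25m🬨[38;2;35;35;50m[48;2;15;15;25m🬂[38;2;35;35;50m[48;2;15;15;25m🬂[38;2;31;31;45m[48;2;255;150;50m🬝[38;2;35;35;50m[48;2;255;150;50m🬀[38;2;35;35;50m[48;2;255;150;50m🬊[38;2;35;35;50m[48;2;15;15;25m🬂[38;2;35;35;50m[48;2;15;15;25m🬂[0m
[38;2;15;15;25m[48;2;35;35;50m🬰[38;2;15;15;25m[48;2;35;35;50m🬰[38;2;35;35;50m[48;2;15;15;25m🬛[38;2;15;15;25m[48;2;35;35;50m🬰[38;2;15;15;25m[48;2;35;35;50m🬐[38;2;23;23;35m[48;2;255;150;50m🬝[38;2;15;15;25m[48;2;255;150;50m🬀[38;2;28;28;41m[48;2;255;150;50m🬊[38;2;255;150;50m[48;2;21;21;33m🬊[38;2;255;150;50m[48;2;31;31;45m🬀[38;2;15;15;25m[48;2;35;35;50m🬰[38;2;15;15;25m[48;2;35;35;50m🬰[0m
[38;2;15;15;25m[48;2;15;15;25m [38;2;15;15;25m[48;2;15;15;25m [38;2;35;35;50m[48;2;15;15;25m▌[38;2;15;15;25m[48;2;15;15;25m [38;2;15;15;25m[48;2;35;35;50m▌[38;2;15;15;25m[48;2;15;15;25m [38;2;255;150;50m[48;2;15;15;25m🬊[38;2;255;150;50m[48;2;25;25;37m🬶[38;2;255;150;50m[48;2;15;15;25m🬺[38;2;27;27;40m[48;2;255;150;50m🬬[38;2;15;15;25m[48;2;15;15;25m [38;2;15;15;25m[48;2;15;15;25m [0m
</frame>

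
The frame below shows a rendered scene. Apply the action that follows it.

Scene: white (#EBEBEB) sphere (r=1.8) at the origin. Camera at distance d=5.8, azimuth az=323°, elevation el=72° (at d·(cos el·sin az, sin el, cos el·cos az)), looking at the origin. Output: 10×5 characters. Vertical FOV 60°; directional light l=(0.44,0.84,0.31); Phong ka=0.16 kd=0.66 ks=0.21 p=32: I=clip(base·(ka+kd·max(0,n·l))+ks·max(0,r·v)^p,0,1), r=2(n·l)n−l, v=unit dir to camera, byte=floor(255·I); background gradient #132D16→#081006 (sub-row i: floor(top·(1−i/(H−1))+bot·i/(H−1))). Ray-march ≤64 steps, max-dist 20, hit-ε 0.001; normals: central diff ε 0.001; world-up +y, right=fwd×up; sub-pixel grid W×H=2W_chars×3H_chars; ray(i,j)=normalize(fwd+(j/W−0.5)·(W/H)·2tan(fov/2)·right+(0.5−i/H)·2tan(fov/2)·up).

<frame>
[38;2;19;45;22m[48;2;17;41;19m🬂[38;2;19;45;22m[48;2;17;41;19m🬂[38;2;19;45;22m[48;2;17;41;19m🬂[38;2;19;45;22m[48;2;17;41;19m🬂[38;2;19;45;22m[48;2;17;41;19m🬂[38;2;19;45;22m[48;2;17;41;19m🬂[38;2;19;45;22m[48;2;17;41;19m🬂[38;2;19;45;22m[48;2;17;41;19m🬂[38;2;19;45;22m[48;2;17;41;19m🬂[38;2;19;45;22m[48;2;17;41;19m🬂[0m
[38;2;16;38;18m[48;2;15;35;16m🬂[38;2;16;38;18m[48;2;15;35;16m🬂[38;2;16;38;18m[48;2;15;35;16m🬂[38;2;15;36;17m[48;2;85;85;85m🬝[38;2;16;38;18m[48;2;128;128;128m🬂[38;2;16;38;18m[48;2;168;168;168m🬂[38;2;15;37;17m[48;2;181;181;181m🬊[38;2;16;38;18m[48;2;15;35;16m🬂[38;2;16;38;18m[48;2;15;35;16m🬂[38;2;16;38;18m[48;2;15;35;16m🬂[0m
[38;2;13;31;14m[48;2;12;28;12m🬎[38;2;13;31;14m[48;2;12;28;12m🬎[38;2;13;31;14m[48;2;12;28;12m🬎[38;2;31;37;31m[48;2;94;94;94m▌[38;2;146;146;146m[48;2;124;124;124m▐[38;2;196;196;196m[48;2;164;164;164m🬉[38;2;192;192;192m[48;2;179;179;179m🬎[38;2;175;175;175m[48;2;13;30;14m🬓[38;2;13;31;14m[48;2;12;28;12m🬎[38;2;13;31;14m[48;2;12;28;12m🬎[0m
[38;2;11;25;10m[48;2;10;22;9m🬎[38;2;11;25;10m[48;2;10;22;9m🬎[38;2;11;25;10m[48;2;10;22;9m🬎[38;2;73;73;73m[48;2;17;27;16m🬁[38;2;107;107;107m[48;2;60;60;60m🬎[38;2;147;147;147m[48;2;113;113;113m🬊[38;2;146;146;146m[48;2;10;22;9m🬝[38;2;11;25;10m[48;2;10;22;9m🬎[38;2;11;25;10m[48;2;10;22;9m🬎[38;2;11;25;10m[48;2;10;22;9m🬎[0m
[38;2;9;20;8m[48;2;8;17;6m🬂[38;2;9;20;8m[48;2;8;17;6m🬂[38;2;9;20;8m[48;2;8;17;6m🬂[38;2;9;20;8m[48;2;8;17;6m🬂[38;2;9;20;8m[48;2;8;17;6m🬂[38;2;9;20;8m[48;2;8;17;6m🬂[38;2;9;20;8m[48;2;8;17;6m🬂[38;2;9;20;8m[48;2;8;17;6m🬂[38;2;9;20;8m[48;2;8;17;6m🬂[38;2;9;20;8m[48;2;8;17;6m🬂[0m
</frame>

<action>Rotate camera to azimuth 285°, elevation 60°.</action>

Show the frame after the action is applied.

<frame>
[38;2;19;45;22m[48;2;17;41;19m🬂[38;2;19;45;22m[48;2;17;41;19m🬂[38;2;19;45;22m[48;2;17;41;19m🬂[38;2;19;45;22m[48;2;17;41;19m🬂[38;2;19;45;22m[48;2;17;41;19m🬂[38;2;19;45;22m[48;2;17;41;19m🬂[38;2;19;45;22m[48;2;17;41;19m🬂[38;2;19;45;22m[48;2;17;41;19m🬂[38;2;19;45;22m[48;2;17;41;19m🬂[38;2;19;45;22m[48;2;17;41;19m🬂[0m
[38;2;16;38;18m[48;2;15;35;16m🬂[38;2;16;38;18m[48;2;15;35;16m🬂[38;2;16;38;18m[48;2;15;35;16m🬂[38;2;15;36;17m[48;2;108;108;108m🬝[38;2;16;38;18m[48;2;146;146;146m🬂[38;2;16;38;18m[48;2;179;179;179m🬂[38;2;186;186;186m[48;2;15;37;17m🬱[38;2;16;38;18m[48;2;15;35;16m🬂[38;2;16;38;18m[48;2;15;35;16m🬂[38;2;16;38;18m[48;2;15;35;16m🬂[0m
[38;2;13;31;14m[48;2;12;28;12m🬎[38;2;13;31;14m[48;2;12;28;12m🬎[38;2;13;31;14m[48;2;12;28;12m🬎[38;2;32;38;32m[48;2;81;81;81m▌[38;2;126;126;126m[48;2;97;97;97m🬊[38;2;167;167;167m[48;2;127;127;127m🬂[38;2;166;166;166m[48;2;138;138;138m🬊[38;2;138;138;138m[48;2;13;30;14m🬓[38;2;13;31;14m[48;2;12;28;12m🬎[38;2;13;31;14m[48;2;12;28;12m🬎[0m
[38;2;11;25;10m[48;2;10;22;9m🬎[38;2;11;25;10m[48;2;10;22;9m🬎[38;2;11;25;10m[48;2;10;22;9m🬎[38;2;37;37;37m[48;2;10;23;9m🬉[38;2;69;69;69m[48;2;40;40;40m🬂[38;2;88;88;88m[48;2;46;46;46m🬊[38;2;92;92;92m[48;2;23;29;23m🬎[38;2;11;25;10m[48;2;10;22;9m🬎[38;2;11;25;10m[48;2;10;22;9m🬎[38;2;11;25;10m[48;2;10;22;9m🬎[0m
[38;2;9;20;8m[48;2;8;17;6m🬂[38;2;9;20;8m[48;2;8;17;6m🬂[38;2;9;20;8m[48;2;8;17;6m🬂[38;2;9;20;8m[48;2;8;17;6m🬂[38;2;9;20;8m[48;2;8;17;6m🬂[38;2;9;20;8m[48;2;8;17;6m🬂[38;2;9;20;8m[48;2;8;17;6m🬂[38;2;9;20;8m[48;2;8;17;6m🬂[38;2;9;20;8m[48;2;8;17;6m🬂[38;2;9;20;8m[48;2;8;17;6m🬂[0m
</frame>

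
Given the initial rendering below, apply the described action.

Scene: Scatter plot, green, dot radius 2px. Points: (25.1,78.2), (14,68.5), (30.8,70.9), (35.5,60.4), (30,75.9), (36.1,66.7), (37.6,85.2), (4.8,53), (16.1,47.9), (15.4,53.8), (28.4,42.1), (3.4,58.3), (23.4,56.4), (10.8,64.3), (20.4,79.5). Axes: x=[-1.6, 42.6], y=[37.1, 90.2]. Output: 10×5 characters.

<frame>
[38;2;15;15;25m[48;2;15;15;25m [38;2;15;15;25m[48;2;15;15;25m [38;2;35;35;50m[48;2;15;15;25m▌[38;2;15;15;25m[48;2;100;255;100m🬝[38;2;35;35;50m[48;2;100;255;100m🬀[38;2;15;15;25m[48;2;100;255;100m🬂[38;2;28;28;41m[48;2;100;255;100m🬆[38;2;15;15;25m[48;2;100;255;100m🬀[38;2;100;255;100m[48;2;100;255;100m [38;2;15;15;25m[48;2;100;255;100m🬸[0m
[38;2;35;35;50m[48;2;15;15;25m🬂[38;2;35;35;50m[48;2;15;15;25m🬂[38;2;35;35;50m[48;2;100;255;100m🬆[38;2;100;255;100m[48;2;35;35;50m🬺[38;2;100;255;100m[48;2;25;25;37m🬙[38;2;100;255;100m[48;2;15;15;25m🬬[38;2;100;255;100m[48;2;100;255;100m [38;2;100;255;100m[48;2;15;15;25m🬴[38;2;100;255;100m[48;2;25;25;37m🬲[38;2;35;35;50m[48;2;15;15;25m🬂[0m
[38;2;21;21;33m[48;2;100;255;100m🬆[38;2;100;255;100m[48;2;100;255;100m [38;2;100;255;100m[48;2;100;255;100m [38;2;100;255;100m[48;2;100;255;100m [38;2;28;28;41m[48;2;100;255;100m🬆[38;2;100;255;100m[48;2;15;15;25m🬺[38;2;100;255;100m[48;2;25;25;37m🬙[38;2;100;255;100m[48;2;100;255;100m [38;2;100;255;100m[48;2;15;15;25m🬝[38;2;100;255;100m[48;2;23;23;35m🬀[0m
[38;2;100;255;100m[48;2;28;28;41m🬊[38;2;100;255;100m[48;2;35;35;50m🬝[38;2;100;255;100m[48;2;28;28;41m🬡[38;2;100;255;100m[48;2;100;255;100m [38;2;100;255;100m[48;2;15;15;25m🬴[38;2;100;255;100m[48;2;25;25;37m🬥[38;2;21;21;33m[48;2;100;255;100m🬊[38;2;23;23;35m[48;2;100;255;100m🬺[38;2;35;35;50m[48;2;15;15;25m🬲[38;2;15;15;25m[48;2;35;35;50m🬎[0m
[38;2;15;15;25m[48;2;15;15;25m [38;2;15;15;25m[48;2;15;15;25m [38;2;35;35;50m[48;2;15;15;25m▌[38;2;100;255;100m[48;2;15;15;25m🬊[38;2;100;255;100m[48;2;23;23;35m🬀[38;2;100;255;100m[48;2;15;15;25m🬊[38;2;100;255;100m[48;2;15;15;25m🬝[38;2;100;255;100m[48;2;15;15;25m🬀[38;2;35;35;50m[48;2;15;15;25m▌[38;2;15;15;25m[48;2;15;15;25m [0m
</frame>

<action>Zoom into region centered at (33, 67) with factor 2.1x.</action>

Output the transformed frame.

<frame>
[38;2;100;255;100m[48;2;15;15;25m🬊[38;2;100;255;100m[48;2;15;15;25m🬝[38;2;100;255;100m[48;2;25;25;37m🬶[38;2;100;255;100m[48;2;15;15;25m🬺[38;2;23;23;35m[48;2;100;255;100m🬬[38;2;15;15;25m[48;2;15;15;25m [38;2;35;35;50m[48;2;15;15;25m▌[38;2;15;15;25m[48;2;15;15;25m [38;2;35;35;50m[48;2;15;15;25m▌[38;2;15;15;25m[48;2;15;15;25m [0m
[38;2;35;35;50m[48;2;15;15;25m🬂[38;2;35;35;50m[48;2;15;15;25m🬂[38;2;100;255;100m[48;2;30;30;43m🬉[38;2;100;255;100m[48;2;100;255;100m [38;2;100;255;100m[48;2;25;25;37m🬛[38;2;35;35;50m[48;2;15;15;25m🬂[38;2;27;27;40m[48;2;100;255;100m🬬[38;2;35;35;50m[48;2;15;15;25m🬂[38;2;35;35;50m[48;2;15;15;25m🬕[38;2;35;35;50m[48;2;15;15;25m🬂[0m
[38;2;15;15;25m[48;2;35;35;50m🬰[38;2;15;15;25m[48;2;35;35;50m🬰[38;2;35;35;50m[48;2;15;15;25m🬛[38;2;23;23;35m[48;2;100;255;100m🬺[38;2;35;35;50m[48;2;15;15;25m🬛[38;2;15;15;25m[48;2;100;255;100m🬐[38;2;100;255;100m[48;2;100;255;100m [38;2;19;19;30m[48;2;100;255;100m🬸[38;2;35;35;50m[48;2;15;15;25m🬛[38;2;15;15;25m[48;2;35;35;50m🬰[0m
[38;2;15;15;25m[48;2;100;255;100m🬊[38;2;15;15;25m[48;2;35;35;50m🬎[38;2;35;35;50m[48;2;15;15;25m🬲[38;2;15;15;25m[48;2;35;35;50m🬎[38;2;31;31;45m[48;2;100;255;100m🬴[38;2;100;255;100m[48;2;100;255;100m [38;2;100;255;100m[48;2;25;25;37m🬛[38;2;15;15;25m[48;2;35;35;50m🬎[38;2;35;35;50m[48;2;15;15;25m🬲[38;2;15;15;25m[48;2;35;35;50m🬎[0m
[38;2;100;255;100m[48;2;15;15;25m🬝[38;2;100;255;100m[48;2;15;15;25m🬀[38;2;35;35;50m[48;2;15;15;25m▌[38;2;15;15;25m[48;2;15;15;25m [38;2;35;35;50m[48;2;15;15;25m▌[38;2;15;15;25m[48;2;100;255;100m🬺[38;2;35;35;50m[48;2;15;15;25m▌[38;2;15;15;25m[48;2;15;15;25m [38;2;35;35;50m[48;2;15;15;25m▌[38;2;15;15;25m[48;2;15;15;25m [0m
</frame>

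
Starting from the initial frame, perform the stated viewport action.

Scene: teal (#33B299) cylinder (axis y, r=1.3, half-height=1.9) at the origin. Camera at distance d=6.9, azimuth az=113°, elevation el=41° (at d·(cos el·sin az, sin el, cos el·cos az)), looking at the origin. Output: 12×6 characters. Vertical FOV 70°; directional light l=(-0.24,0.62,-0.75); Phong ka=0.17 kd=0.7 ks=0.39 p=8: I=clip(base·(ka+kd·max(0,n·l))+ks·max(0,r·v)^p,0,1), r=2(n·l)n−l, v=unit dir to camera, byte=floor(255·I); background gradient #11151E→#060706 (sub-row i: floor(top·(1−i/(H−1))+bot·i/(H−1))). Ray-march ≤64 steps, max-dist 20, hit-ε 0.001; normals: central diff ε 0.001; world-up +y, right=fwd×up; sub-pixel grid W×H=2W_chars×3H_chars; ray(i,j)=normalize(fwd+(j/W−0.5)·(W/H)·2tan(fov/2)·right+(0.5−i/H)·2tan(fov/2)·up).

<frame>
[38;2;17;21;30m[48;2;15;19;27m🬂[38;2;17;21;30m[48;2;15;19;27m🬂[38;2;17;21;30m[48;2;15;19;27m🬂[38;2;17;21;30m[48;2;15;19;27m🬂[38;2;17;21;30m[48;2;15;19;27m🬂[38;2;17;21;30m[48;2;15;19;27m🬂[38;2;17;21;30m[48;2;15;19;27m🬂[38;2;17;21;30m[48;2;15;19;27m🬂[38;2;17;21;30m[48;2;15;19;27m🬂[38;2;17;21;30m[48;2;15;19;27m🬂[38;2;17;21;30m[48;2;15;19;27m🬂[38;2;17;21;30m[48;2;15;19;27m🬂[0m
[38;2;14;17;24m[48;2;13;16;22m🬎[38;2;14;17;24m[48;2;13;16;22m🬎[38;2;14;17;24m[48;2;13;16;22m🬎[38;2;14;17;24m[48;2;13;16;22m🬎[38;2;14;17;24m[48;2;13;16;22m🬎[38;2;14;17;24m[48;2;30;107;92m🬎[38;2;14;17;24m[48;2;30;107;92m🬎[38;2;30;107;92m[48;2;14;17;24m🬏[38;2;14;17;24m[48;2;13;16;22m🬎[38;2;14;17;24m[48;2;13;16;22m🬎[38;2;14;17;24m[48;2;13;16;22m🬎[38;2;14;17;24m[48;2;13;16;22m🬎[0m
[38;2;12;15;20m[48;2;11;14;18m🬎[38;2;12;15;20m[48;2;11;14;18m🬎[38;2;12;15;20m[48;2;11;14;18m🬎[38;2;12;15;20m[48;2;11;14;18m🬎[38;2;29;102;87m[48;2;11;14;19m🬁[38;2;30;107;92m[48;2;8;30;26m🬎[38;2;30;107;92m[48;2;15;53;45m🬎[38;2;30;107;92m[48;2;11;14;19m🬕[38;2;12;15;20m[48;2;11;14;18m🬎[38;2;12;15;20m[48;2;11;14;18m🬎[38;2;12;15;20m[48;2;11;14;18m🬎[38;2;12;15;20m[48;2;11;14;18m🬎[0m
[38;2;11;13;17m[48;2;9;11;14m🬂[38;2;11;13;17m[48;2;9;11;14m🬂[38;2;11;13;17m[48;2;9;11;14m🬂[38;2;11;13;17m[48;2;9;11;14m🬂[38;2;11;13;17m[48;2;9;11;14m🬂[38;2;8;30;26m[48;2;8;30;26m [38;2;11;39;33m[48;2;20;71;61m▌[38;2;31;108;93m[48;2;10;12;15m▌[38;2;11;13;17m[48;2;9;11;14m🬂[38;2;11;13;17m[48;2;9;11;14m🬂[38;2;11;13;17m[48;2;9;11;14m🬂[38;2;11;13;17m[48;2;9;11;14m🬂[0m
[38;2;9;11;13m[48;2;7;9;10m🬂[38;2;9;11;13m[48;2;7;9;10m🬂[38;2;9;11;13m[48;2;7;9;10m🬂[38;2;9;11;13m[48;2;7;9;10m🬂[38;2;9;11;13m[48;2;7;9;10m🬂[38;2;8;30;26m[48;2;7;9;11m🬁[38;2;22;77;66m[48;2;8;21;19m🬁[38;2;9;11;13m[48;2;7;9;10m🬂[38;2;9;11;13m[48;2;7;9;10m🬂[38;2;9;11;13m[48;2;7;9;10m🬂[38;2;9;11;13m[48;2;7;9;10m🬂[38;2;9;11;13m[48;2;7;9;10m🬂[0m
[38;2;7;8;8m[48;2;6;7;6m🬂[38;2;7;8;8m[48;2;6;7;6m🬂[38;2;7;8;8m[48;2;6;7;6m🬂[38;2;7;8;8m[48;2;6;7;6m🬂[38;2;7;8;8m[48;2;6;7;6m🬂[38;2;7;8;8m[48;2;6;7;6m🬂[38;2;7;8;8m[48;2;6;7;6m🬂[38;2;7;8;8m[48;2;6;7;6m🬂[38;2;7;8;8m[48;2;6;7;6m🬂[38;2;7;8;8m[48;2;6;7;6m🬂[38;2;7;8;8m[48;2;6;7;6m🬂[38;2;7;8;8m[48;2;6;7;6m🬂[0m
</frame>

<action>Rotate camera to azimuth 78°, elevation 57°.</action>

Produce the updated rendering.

<frame>
[38;2;17;21;30m[48;2;15;19;27m🬂[38;2;17;21;30m[48;2;15;19;27m🬂[38;2;17;21;30m[48;2;15;19;27m🬂[38;2;17;21;30m[48;2;15;19;27m🬂[38;2;17;21;30m[48;2;15;19;27m🬂[38;2;17;21;30m[48;2;15;19;27m🬂[38;2;17;21;30m[48;2;15;19;27m🬂[38;2;17;21;30m[48;2;15;19;27m🬂[38;2;17;21;30m[48;2;15;19;27m🬂[38;2;17;21;30m[48;2;15;19;27m🬂[38;2;17;21;30m[48;2;15;19;27m🬂[38;2;17;21;30m[48;2;15;19;27m🬂[0m
[38;2;14;17;24m[48;2;13;16;22m🬎[38;2;14;17;24m[48;2;13;16;22m🬎[38;2;14;17;24m[48;2;13;16;22m🬎[38;2;14;17;24m[48;2;13;16;22m🬎[38;2;14;17;24m[48;2;13;16;22m🬎[38;2;14;17;24m[48;2;32;109;94m🬎[38;2;14;17;24m[48;2;38;114;99m🬎[38;2;45;122;107m[48;2;14;17;24m🬏[38;2;14;17;24m[48;2;13;16;22m🬎[38;2;14;17;24m[48;2;13;16;22m🬎[38;2;14;17;24m[48;2;13;16;22m🬎[38;2;14;17;24m[48;2;13;16;22m🬎[0m
[38;2;12;15;20m[48;2;11;14;18m🬎[38;2;12;15;20m[48;2;11;14;18m🬎[38;2;12;15;20m[48;2;11;14;18m🬎[38;2;12;15;20m[48;2;11;14;18m🬎[38;2;31;108;93m[48;2;12;15;19m🬇[38;2;32;109;94m[48;2;34;110;95m▌[38;2;37;114;99m[48;2;42;119;104m▌[38;2;52;129;114m[48;2;12;15;19m🬛[38;2;12;15;20m[48;2;11;14;18m🬎[38;2;12;15;20m[48;2;11;14;18m🬎[38;2;12;15;20m[48;2;11;14;18m🬎[38;2;12;15;20m[48;2;11;14;18m🬎[0m
[38;2;11;13;17m[48;2;9;11;14m🬂[38;2;11;13;17m[48;2;9;11;14m🬂[38;2;11;13;17m[48;2;9;11;14m🬂[38;2;11;13;17m[48;2;9;11;14m🬂[38;2;11;13;17m[48;2;9;11;14m🬂[38;2;35;111;96m[48;2;8;26;23m🬁[38;2;41;118;103m[48;2;8;30;26m🬂[38;2;14;48;42m[48;2;9;11;15m🬄[38;2;11;13;17m[48;2;9;11;14m🬂[38;2;11;13;17m[48;2;9;11;14m🬂[38;2;11;13;17m[48;2;9;11;14m🬂[38;2;11;13;17m[48;2;9;11;14m🬂[0m
[38;2;9;11;13m[48;2;7;9;10m🬂[38;2;9;11;13m[48;2;7;9;10m🬂[38;2;9;11;13m[48;2;7;9;10m🬂[38;2;9;11;13m[48;2;7;9;10m🬂[38;2;9;11;13m[48;2;7;9;10m🬂[38;2;8;30;26m[48;2;7;9;11m🬁[38;2;8;30;26m[48;2;7;9;10m🬂[38;2;9;11;13m[48;2;7;9;10m🬂[38;2;9;11;13m[48;2;7;9;10m🬂[38;2;9;11;13m[48;2;7;9;10m🬂[38;2;9;11;13m[48;2;7;9;10m🬂[38;2;9;11;13m[48;2;7;9;10m🬂[0m
[38;2;7;8;8m[48;2;6;7;6m🬂[38;2;7;8;8m[48;2;6;7;6m🬂[38;2;7;8;8m[48;2;6;7;6m🬂[38;2;7;8;8m[48;2;6;7;6m🬂[38;2;7;8;8m[48;2;6;7;6m🬂[38;2;7;8;8m[48;2;6;7;6m🬂[38;2;7;8;8m[48;2;6;7;6m🬂[38;2;7;8;8m[48;2;6;7;6m🬂[38;2;7;8;8m[48;2;6;7;6m🬂[38;2;7;8;8m[48;2;6;7;6m🬂[38;2;7;8;8m[48;2;6;7;6m🬂[38;2;7;8;8m[48;2;6;7;6m🬂[0m
</frame>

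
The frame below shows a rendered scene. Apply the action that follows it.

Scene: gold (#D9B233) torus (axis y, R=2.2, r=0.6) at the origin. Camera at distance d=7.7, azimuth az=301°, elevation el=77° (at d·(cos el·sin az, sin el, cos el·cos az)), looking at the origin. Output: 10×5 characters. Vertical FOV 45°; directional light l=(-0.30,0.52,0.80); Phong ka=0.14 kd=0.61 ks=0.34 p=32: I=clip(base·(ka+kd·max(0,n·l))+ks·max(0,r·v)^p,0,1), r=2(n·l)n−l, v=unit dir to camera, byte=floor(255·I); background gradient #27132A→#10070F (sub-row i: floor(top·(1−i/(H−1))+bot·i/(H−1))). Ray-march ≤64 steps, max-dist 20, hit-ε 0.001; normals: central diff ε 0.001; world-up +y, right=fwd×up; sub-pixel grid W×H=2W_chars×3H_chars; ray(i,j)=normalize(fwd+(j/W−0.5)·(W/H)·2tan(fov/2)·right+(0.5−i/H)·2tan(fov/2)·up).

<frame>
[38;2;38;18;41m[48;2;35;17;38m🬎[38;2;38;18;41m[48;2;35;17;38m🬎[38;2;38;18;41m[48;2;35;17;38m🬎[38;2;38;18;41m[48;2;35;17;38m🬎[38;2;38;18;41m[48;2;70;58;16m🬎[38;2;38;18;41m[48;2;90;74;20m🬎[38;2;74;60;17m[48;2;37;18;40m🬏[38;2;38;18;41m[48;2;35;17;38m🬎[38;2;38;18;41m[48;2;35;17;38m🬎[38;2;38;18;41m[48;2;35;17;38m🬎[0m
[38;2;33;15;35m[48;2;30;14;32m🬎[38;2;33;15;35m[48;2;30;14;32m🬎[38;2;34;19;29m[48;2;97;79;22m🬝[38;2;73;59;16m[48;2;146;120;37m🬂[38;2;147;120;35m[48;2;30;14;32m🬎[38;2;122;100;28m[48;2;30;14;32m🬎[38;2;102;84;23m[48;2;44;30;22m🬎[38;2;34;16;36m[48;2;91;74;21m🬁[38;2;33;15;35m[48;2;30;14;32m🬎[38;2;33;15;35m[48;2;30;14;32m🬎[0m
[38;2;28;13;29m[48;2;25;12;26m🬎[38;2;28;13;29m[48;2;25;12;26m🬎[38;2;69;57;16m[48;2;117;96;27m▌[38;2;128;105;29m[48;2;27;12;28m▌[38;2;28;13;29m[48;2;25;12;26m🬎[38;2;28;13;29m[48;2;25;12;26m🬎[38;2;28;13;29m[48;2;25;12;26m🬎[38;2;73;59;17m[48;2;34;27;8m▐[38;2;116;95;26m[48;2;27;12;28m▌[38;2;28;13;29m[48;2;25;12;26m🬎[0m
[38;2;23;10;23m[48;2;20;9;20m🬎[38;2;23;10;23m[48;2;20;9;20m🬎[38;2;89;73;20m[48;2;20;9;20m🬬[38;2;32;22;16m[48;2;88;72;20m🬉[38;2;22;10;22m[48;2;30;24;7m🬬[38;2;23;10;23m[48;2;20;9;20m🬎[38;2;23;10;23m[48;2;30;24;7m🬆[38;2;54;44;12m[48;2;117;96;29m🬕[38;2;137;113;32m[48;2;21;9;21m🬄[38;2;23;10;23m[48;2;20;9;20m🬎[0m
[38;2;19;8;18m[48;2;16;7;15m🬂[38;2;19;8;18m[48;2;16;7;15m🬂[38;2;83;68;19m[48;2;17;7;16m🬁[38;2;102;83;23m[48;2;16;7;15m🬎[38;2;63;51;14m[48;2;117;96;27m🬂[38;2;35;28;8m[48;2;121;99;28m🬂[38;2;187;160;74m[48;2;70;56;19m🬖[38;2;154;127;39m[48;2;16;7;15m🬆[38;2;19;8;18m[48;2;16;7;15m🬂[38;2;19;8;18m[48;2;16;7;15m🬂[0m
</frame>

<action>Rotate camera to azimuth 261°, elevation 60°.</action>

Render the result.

<frame>
[38;2;38;18;41m[48;2;35;17;38m🬎[38;2;38;18;41m[48;2;35;17;38m🬎[38;2;38;18;41m[48;2;35;17;38m🬎[38;2;38;18;41m[48;2;35;17;38m🬎[38;2;38;18;41m[48;2;35;17;38m🬎[38;2;38;18;41m[48;2;35;17;38m🬎[38;2;38;18;41m[48;2;35;17;38m🬎[38;2;38;18;41m[48;2;35;17;38m🬎[38;2;38;18;41m[48;2;35;17;38m🬎[38;2;38;18;41m[48;2;35;17;38m🬎[0m
[38;2;33;15;35m[48;2;30;14;32m🬎[38;2;33;15;35m[48;2;30;14;32m🬎[38;2;32;15;34m[48;2;84;69;19m🬝[38;2;59;45;23m[48;2;142;117;35m🬆[38;2;113;93;26m[48;2;30;14;32m🬝[38;2;94;77;21m[48;2;40;26;26m🬆[38;2;105;86;24m[48;2;46;38;10m🬂[38;2;38;22;29m[48;2;107;87;25m🬙[38;2;33;15;35m[48;2;30;14;32m🬎[38;2;33;15;35m[48;2;30;14;32m🬎[0m
[38;2;28;13;29m[48;2;25;12;26m🬎[38;2;28;13;29m[48;2;25;12;26m🬎[38;2;54;45;12m[48;2;128;105;29m▌[38;2;148;122;34m[48;2;26;12;27m🬕[38;2;28;13;29m[48;2;25;12;26m🬎[38;2;28;13;29m[48;2;25;12;26m🬎[38;2;26;12;27m[48;2;30;24;7m🬺[38;2;30;24;7m[48;2;60;50;14m▌[38;2;132;108;31m[48;2;27;12;28m▌[38;2;28;13;29m[48;2;25;12;26m🬎[0m
[38;2;23;10;23m[48;2;20;9;20m🬎[38;2;23;10;23m[48;2;20;9;20m🬎[38;2;102;83;23m[48;2;46;37;10m🬉[38;2;114;93;26m[48;2;24;11;24m🬺[38;2;23;10;23m[48;2;84;69;19m🬎[38;2;22;10;22m[48;2;30;25;7m🬝[38;2;25;14;19m[48;2;62;51;14m🬎[38;2;76;62;17m[48;2;213;188;110m🬝[38;2;151;124;39m[48;2;22;10;22m▌[38;2;23;10;23m[48;2;20;9;20m🬎[0m
[38;2;19;8;18m[48;2;16;7;15m🬂[38;2;19;8;18m[48;2;16;7;15m🬂[38;2;30;24;7m[48;2;17;7;16m🬁[38;2;75;61;17m[48;2;20;12;12m🬊[38;2;94;77;22m[48;2;60;49;14m🬎[38;2;105;86;24m[48;2;92;75;21m🬋[38;2;110;90;25m[48;2;16;7;15m🬝[38;2;138;114;36m[48;2;16;7;15m🬆[38;2;19;8;18m[48;2;16;7;15m🬂[38;2;19;8;18m[48;2;16;7;15m🬂[0m
</frame>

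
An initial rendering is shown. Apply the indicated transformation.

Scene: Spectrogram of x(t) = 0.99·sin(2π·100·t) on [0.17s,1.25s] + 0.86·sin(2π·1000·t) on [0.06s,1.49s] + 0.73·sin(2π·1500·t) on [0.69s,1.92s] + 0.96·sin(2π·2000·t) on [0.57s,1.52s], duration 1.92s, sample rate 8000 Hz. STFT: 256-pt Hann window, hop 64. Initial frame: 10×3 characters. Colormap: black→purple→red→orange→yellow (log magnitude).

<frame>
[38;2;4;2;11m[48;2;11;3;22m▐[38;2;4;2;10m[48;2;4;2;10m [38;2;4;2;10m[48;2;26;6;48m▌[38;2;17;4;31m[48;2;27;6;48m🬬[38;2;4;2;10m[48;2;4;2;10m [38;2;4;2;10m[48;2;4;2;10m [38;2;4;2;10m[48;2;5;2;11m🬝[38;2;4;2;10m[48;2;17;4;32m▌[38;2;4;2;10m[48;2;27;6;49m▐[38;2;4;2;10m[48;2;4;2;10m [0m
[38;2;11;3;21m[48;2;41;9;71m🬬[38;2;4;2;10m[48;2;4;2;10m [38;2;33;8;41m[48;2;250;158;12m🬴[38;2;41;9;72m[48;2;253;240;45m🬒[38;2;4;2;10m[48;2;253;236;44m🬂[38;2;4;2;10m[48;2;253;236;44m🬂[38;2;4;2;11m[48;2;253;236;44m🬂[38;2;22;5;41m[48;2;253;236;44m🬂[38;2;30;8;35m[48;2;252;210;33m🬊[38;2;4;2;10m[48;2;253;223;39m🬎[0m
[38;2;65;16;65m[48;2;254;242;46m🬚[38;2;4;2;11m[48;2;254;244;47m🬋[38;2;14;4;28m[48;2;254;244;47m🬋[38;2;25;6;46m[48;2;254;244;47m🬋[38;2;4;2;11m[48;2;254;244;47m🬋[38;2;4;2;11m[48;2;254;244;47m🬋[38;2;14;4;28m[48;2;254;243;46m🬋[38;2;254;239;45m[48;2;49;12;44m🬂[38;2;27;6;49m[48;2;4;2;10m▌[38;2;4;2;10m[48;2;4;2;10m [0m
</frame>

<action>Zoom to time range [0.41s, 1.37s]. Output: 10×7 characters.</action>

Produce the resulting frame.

<frame>
[38;2;4;2;10m[48;2;4;2;10m [38;2;4;2;10m[48;2;22;5;41m▌[38;2;4;2;10m[48;2;14;4;27m▌[38;2;9;3;19m[48;2;4;2;10m▌[38;2;4;2;10m[48;2;4;2;10m [38;2;4;2;10m[48;2;4;2;10m [38;2;4;2;10m[48;2;4;2;10m [38;2;4;2;10m[48;2;4;2;10m [38;2;4;2;10m[48;2;4;2;11m▌[38;2;4;2;10m[48;2;4;2;10m [0m
[38;2;4;2;10m[48;2;4;2;10m [38;2;4;2;10m[48;2;27;6;48m▌[38;2;4;2;10m[48;2;16;4;30m▌[38;2;4;2;10m[48;2;10;3;20m▐[38;2;4;2;10m[48;2;4;2;10m [38;2;4;2;10m[48;2;4;2;10m [38;2;4;2;10m[48;2;4;2;10m [38;2;4;2;10m[48;2;4;2;10m [38;2;4;2;10m[48;2;5;2;11m🬕[38;2;4;2;10m[48;2;4;2;10m [0m
[38;2;4;2;10m[48;2;4;2;10m [38;2;4;2;10m[48;2;45;10;74m▌[38;2;4;2;10m[48;2;20;5;38m▌[38;2;4;2;10m[48;2;13;3;25m▐[38;2;4;2;10m[48;2;4;2;10m [38;2;4;2;10m[48;2;4;2;10m [38;2;4;2;10m[48;2;4;2;10m [38;2;4;2;10m[48;2;4;2;10m [38;2;4;2;10m[48;2;5;2;11m▌[38;2;4;2;10m[48;2;4;2;11m🬨[0m
[38;2;4;2;10m[48;2;4;2;10m [38;2;68;18;38m[48;2;254;249;49m🬴[38;2;25;6;40m[48;2;254;249;49m🬰[38;2;15;4;30m[48;2;254;249;49m🬰[38;2;4;2;11m[48;2;254;249;49m🬰[38;2;4;2;11m[48;2;254;249;49m🬰[38;2;4;2;11m[48;2;254;249;49m🬰[38;2;4;2;11m[48;2;254;249;49m🬰[38;2;4;2;12m[48;2;254;249;49m🬰[38;2;4;2;11m[48;2;254;249;49m🬰[0m
[38;2;4;2;10m[48;2;4;2;10m [38;2;4;2;10m[48;2;45;10;74m▌[38;2;25;6;29m[48;2;247;149;15m🬲[38;2;251;193;26m[48;2;23;5;41m🬎[38;2;251;191;26m[48;2;4;2;10m🬎[38;2;251;191;26m[48;2;4;2;10m🬎[38;2;251;191;26m[48;2;4;2;10m🬎[38;2;251;191;26m[48;2;4;2;10m🬎[38;2;251;191;26m[48;2;6;2;13m🬎[38;2;251;191;26m[48;2;5;2;12m🬎[0m
[38;2;254;239;45m[48;2;5;2;12m🬂[38;2;254;239;45m[48;2;15;4;29m🬂[38;2;254;239;45m[48;2;18;4;34m🬂[38;2;254;239;45m[48;2;12;3;24m🬂[38;2;254;239;45m[48;2;5;2;12m🬂[38;2;254;239;45m[48;2;5;2;12m🬂[38;2;254;239;45m[48;2;5;2;12m🬂[38;2;254;239;45m[48;2;5;2;12m🬂[38;2;254;239;45m[48;2;10;3;21m🬂[38;2;254;239;45m[48;2;7;2;16m🬂[0m
[38;2;9;3;19m[48;2;254;249;49m🬎[38;2;16;4;31m[48;2;254;249;49m🬎[38;2;17;4;33m[48;2;254;249;49m🬎[38;2;13;3;26m[48;2;254;249;49m🬎[38;2;9;3;19m[48;2;254;249;49m🬎[38;2;9;3;19m[48;2;254;249;49m🬎[38;2;9;3;19m[48;2;254;249;49m🬎[38;2;9;3;19m[48;2;254;249;49m🬎[38;2;43;11;44m[48;2;254;249;49m🬎[38;2;18;5;31m[48;2;193;50;80m🬬[0m
</frame>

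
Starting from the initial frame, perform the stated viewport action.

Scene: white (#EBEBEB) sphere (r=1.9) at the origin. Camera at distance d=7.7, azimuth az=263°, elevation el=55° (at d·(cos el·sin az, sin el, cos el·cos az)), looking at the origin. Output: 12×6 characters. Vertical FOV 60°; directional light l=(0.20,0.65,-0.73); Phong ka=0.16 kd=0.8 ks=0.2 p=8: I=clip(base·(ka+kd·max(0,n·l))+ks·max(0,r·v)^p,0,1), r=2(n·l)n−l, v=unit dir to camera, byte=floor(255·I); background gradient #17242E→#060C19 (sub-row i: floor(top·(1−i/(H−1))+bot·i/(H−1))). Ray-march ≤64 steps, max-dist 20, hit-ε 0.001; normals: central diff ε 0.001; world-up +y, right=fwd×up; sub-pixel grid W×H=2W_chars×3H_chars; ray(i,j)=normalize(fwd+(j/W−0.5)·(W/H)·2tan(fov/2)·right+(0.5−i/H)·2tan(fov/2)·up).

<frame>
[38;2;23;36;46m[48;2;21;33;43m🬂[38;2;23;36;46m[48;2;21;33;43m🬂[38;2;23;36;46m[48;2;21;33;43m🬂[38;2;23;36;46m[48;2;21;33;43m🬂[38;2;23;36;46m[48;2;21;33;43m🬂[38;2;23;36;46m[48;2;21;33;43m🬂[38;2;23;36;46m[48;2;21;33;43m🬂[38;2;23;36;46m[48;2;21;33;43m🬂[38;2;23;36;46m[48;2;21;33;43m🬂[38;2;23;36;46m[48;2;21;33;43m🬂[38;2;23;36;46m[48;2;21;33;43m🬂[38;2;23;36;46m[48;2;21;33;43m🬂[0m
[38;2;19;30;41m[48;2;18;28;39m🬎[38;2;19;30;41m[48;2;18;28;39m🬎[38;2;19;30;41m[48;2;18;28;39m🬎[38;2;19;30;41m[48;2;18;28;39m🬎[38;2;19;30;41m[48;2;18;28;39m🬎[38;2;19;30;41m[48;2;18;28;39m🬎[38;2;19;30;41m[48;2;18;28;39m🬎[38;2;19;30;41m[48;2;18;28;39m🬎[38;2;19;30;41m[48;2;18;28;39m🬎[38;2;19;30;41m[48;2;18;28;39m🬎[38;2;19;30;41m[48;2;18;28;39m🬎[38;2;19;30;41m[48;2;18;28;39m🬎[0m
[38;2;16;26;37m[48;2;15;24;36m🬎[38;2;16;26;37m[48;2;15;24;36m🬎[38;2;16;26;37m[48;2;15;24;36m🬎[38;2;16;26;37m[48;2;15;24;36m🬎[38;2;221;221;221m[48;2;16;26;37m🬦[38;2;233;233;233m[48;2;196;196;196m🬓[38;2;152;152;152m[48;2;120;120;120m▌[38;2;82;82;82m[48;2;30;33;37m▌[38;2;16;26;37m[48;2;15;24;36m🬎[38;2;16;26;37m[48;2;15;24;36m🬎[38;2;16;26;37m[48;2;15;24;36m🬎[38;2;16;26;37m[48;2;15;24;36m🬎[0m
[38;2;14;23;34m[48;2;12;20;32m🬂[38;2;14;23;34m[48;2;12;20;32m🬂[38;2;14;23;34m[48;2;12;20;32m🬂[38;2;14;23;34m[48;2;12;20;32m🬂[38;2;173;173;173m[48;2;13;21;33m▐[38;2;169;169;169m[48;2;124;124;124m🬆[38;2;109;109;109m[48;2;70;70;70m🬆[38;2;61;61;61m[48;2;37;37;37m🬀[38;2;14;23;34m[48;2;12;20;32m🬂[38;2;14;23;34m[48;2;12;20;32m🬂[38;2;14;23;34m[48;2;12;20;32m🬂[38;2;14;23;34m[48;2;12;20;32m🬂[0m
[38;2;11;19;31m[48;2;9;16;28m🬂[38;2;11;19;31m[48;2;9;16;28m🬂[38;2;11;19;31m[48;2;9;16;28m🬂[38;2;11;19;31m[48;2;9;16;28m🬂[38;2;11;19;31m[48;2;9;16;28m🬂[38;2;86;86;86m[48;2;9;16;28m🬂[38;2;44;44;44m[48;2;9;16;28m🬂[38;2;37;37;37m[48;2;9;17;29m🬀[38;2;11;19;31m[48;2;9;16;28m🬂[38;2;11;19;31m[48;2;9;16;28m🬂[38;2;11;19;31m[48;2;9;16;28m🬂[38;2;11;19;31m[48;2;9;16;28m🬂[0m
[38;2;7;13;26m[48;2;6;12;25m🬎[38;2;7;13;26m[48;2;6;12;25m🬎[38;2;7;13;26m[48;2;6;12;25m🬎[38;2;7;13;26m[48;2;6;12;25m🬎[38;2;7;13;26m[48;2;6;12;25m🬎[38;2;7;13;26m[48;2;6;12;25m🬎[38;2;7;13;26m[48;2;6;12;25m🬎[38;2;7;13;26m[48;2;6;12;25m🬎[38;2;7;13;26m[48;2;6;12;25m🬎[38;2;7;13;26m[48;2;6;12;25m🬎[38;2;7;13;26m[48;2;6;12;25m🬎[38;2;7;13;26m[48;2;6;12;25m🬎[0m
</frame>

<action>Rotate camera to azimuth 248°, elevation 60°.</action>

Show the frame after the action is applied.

<frame>
[38;2;23;36;46m[48;2;21;33;43m🬂[38;2;23;36;46m[48;2;21;33;43m🬂[38;2;23;36;46m[48;2;21;33;43m🬂[38;2;23;36;46m[48;2;21;33;43m🬂[38;2;23;36;46m[48;2;21;33;43m🬂[38;2;23;36;46m[48;2;21;33;43m🬂[38;2;23;36;46m[48;2;21;33;43m🬂[38;2;23;36;46m[48;2;21;33;43m🬂[38;2;23;36;46m[48;2;21;33;43m🬂[38;2;23;36;46m[48;2;21;33;43m🬂[38;2;23;36;46m[48;2;21;33;43m🬂[38;2;23;36;46m[48;2;21;33;43m🬂[0m
[38;2;19;30;41m[48;2;18;28;39m🬎[38;2;19;30;41m[48;2;18;28;39m🬎[38;2;19;30;41m[48;2;18;28;39m🬎[38;2;19;30;41m[48;2;18;28;39m🬎[38;2;19;30;41m[48;2;18;28;39m🬎[38;2;19;30;41m[48;2;18;28;39m🬎[38;2;19;30;41m[48;2;18;28;39m🬎[38;2;19;30;41m[48;2;18;28;39m🬎[38;2;19;30;41m[48;2;18;28;39m🬎[38;2;19;30;41m[48;2;18;28;39m🬎[38;2;19;30;41m[48;2;18;28;39m🬎[38;2;19;30;41m[48;2;18;28;39m🬎[0m
[38;2;16;26;37m[48;2;15;24;36m🬎[38;2;16;26;37m[48;2;15;24;36m🬎[38;2;16;26;37m[48;2;15;24;36m🬎[38;2;16;26;37m[48;2;15;24;36m🬎[38;2;16;26;37m[48;2;223;223;223m🬕[38;2;195;195;195m[48;2;231;231;231m🬨[38;2;126;126;126m[48;2;158;158;158m▐[38;2;31;35;38m[48;2;85;85;85m▐[38;2;16;26;37m[48;2;15;24;36m🬎[38;2;16;26;37m[48;2;15;24;36m🬎[38;2;16;26;37m[48;2;15;24;36m🬎[38;2;16;26;37m[48;2;15;24;36m🬎[0m
[38;2;14;23;34m[48;2;12;20;32m🬂[38;2;14;23;34m[48;2;12;20;32m🬂[38;2;14;23;34m[48;2;12;20;32m🬂[38;2;14;23;34m[48;2;12;20;32m🬂[38;2;200;200;200m[48;2;13;21;33m▐[38;2;208;208;208m[48;2;162;162;162m🬆[38;2;138;138;138m[48;2;107;107;107m▌[38;2;78;78;78m[48;2;40;40;40m🬄[38;2;14;23;34m[48;2;12;20;32m🬂[38;2;14;23;34m[48;2;12;20;32m🬂[38;2;14;23;34m[48;2;12;20;32m🬂[38;2;14;23;34m[48;2;12;20;32m🬂[0m
[38;2;11;19;31m[48;2;9;16;28m🬂[38;2;11;19;31m[48;2;9;16;28m🬂[38;2;11;19;31m[48;2;9;16;28m🬂[38;2;11;19;31m[48;2;9;16;28m🬂[38;2;11;19;31m[48;2;9;16;28m🬂[38;2;129;129;129m[48;2;9;16;28m🬂[38;2;79;79;79m[48;2;9;16;28m🬂[38;2;37;37;37m[48;2;9;17;29m🬀[38;2;11;19;31m[48;2;9;16;28m🬂[38;2;11;19;31m[48;2;9;16;28m🬂[38;2;11;19;31m[48;2;9;16;28m🬂[38;2;11;19;31m[48;2;9;16;28m🬂[0m
[38;2;7;13;26m[48;2;6;12;25m🬎[38;2;7;13;26m[48;2;6;12;25m🬎[38;2;7;13;26m[48;2;6;12;25m🬎[38;2;7;13;26m[48;2;6;12;25m🬎[38;2;7;13;26m[48;2;6;12;25m🬎[38;2;7;13;26m[48;2;6;12;25m🬎[38;2;7;13;26m[48;2;6;12;25m🬎[38;2;7;13;26m[48;2;6;12;25m🬎[38;2;7;13;26m[48;2;6;12;25m🬎[38;2;7;13;26m[48;2;6;12;25m🬎[38;2;7;13;26m[48;2;6;12;25m🬎[38;2;7;13;26m[48;2;6;12;25m🬎[0m
</frame>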